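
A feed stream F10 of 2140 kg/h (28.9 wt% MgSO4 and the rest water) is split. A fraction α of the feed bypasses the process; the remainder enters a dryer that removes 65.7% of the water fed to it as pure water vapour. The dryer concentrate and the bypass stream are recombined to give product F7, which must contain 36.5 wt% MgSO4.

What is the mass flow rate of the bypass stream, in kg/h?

1186 kg/h

All 2140×0.289 = 618.46 kg/h of MgSO4 reaches F7, so F7 = 618.46/0.365 = 1694.4 kg/h and vapour = 445.59 kg/h.
The evaporator receives (1−α)·2140 of feed at 0.711 water and removes 0.657 of that water:
0.657×0.711×(1−α)×2140 = 445.59
(1−α) = 445.59/999.65 = 0.4457;  α = 0.5543.
Bypass flow = 0.5543×2140 = 1186.1 kg/h.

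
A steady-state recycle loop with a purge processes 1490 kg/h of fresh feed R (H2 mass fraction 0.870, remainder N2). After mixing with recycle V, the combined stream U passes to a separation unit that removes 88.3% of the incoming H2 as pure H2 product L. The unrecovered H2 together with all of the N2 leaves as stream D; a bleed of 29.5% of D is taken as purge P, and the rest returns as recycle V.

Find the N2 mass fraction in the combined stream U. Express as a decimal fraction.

N2 enters only via R and leaves only via the purge: 1490×0.130 = 0.295×(N2 in D), and the separation unit passes all N2, so N2 in U = N2 in D = 656.61 kg/h.
H2 in U: m_A = 1490×0.870 + (1−0.295)·(1−0.883)·m_A, so m_A = 1296.3/0.9175 = 1412.8 kg/h.
U = 1412.8 + 656.61 = 2069.4 kg/h.
N2 fraction in U = 656.61/2069.4 = 0.317.

0.317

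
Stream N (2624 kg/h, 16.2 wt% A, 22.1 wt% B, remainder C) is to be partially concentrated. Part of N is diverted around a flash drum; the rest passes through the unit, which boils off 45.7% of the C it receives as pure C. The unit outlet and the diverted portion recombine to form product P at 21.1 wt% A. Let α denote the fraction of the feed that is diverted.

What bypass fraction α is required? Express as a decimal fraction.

All 2624×0.162 = 425.09 kg/h of A reaches P, so P = 425.09/0.211 = 2014.6 kg/h and vapour = 609.36 kg/h.
The evaporator receives (1−α)·2624 of feed at 0.617 C and removes 0.457 of that C:
0.457×0.617×(1−α)×2624 = 609.36
(1−α) = 609.36/739.89 = 0.8236;  α = 0.1764.

0.176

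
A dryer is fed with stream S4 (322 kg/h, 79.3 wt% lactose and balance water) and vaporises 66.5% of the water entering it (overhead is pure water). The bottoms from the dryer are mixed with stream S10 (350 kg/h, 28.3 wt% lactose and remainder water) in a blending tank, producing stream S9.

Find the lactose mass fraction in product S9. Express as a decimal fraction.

Vapour removed = 0.665×0.207×322 = 44.325 kg/h; concentrate = 277.68 kg/h.
lactose reaching the mixer = 255.35 (from concentrate) + 350×0.283 = 354.4 kg/h.
Product flow = 277.68 + 350 = 627.68 kg/h; lactose fraction = 0.565.

0.565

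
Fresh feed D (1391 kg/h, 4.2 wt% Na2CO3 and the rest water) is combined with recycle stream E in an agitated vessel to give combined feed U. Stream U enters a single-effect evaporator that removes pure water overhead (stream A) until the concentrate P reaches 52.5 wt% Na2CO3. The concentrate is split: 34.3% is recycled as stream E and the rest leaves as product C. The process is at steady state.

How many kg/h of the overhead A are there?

1280 kg/h

Overall Na2CO3 balance (none leaves overhead): Na2CO3 in fresh feed = Na2CO3 in product, i.e. 1391×0.042 = (1−0.343)·P·0.525.
P = 58.422/(0.525×0.657) = 169.38 kg/h.
Recycle E = 0.343×169.38 = 58.096 kg/h.
Combined feed U = 1391 + 58.096 = 1449.1 kg/h.
Overhead A = U − P = 1449.1 − 169.38 = 1279.7 kg/h.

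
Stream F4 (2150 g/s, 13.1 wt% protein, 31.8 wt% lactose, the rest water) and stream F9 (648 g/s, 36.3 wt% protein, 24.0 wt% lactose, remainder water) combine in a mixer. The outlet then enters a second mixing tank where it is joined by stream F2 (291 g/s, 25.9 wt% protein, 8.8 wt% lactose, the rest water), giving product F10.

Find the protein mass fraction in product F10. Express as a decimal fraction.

Overall, product flow = 3089 g/s.
protein in = 2150×0.131 + 648×0.363 + 291×0.259 = 592.24 g/s.
protein fraction in F10 = 0.192.

0.192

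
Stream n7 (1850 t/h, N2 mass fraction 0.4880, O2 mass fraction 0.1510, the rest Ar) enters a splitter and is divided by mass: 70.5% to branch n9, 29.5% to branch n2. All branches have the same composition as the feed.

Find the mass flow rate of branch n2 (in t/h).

545.8 t/h

Branch n2 flow = 0.295×1850 = 545.75 t/h.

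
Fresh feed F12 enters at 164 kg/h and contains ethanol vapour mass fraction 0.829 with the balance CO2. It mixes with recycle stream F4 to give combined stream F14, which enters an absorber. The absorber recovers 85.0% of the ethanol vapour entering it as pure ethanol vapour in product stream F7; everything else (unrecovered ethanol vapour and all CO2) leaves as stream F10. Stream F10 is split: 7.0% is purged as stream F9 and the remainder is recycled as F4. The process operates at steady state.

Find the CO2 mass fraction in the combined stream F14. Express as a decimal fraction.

CO2 enters only via F12 and leaves only via the purge: 164×0.171 = 0.070×(CO2 in F10), and the absorber passes all CO2, so CO2 in F14 = CO2 in F10 = 400.63 kg/h.
ethanol vapour in F14: m_A = 164×0.829 + (1−0.070)·(1−0.850)·m_A, so m_A = 135.96/0.8605 = 158 kg/h.
F14 = 158 + 400.63 = 558.63 kg/h.
CO2 fraction in F14 = 400.63/558.63 = 0.717.

0.717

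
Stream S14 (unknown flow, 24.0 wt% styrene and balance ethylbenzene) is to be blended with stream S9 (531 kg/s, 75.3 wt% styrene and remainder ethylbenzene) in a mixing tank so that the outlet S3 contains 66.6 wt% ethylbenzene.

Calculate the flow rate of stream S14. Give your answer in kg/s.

2367 kg/s

Let S14 be the unknown flow. Total out = 531 + S14.
ethylbenzene balance: 131.16 + 0.760·S14 = 0.666·(531 + S14)
(0.760 − 0.666)·S14 = 0.666×531 − 131.16 = 222.49
S14 = 222.49 / 0.094 = 2366.9 kg/s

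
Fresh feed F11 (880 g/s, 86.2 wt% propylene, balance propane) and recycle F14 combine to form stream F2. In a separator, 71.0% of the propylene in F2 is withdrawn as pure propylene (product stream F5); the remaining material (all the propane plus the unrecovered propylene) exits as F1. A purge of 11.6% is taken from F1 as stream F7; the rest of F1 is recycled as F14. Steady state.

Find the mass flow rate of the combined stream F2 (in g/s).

2067 g/s

propane enters only via F11 and leaves only via the purge: 880×0.138 = 0.116×(propane in F1), and the separator passes all propane, so propane in F2 = propane in F1 = 1046.9 g/s.
propylene in F2: m_A = 880×0.862 + (1−0.116)·(1−0.710)·m_A, so m_A = 758.56/0.7436 = 1020.1 g/s.
F2 = 1020.1 + 1046.9 = 2067 g/s.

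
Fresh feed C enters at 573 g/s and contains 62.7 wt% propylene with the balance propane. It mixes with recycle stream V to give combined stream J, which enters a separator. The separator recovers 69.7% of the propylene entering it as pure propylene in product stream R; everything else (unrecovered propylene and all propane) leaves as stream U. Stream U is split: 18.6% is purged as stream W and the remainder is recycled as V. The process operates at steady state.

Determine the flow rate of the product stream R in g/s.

propylene in J: m_A = 573×0.627 + (1−0.186)·(1−0.697)·m_A, so m_A = 359.27/0.7534 = 476.89 g/s.
Product R = 0.697×476.89 = 332.39 g/s.

332.4 g/s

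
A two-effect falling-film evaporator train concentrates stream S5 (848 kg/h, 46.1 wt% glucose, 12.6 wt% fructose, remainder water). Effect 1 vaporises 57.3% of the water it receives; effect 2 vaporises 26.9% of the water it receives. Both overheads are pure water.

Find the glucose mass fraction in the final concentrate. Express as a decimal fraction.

0.644

water in feed = 848×0.413 = 350.22 kg/h.
After stage 1: water left = (1−0.573)×350.22 = 149.55; stream total = 647.32 kg/h.
After stage 2: water left = (1−0.269)×149.55 = 109.32; final concentrate = 607.09 kg/h.
glucose fraction = 390.93/607.09 = 0.644.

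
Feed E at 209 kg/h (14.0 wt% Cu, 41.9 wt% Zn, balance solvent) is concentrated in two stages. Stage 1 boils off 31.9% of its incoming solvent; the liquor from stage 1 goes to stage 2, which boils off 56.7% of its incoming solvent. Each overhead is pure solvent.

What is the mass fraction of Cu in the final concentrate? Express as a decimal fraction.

0.203

solvent in feed = 209×0.441 = 92.169 kg/h.
After stage 1: solvent left = (1−0.319)×92.169 = 62.767; stream total = 179.6 kg/h.
After stage 2: solvent left = (1−0.567)×62.767 = 27.178; final concentrate = 144.01 kg/h.
Cu fraction = 29.26/144.01 = 0.203.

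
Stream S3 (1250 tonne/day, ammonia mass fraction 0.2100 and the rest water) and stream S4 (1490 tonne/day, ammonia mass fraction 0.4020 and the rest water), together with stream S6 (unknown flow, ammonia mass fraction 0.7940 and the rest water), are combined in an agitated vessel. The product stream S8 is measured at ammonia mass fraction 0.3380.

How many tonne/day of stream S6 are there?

Let S6 be the unknown flow. Total out = 2740 + S6.
ammonia balance: 861.48 + 0.794·S6 = 0.338·(2740 + S6)
(0.794 − 0.338)·S6 = 0.338×2740 − 861.48 = 64.64
S6 = 64.64 / 0.456 = 141.75 tonne/day

141.8 tonne/day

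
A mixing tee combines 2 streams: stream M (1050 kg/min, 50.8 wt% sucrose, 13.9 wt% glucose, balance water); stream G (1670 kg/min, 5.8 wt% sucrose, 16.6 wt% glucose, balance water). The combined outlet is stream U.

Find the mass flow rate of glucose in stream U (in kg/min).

423.2 kg/min

glucose out = glucose in = 1050×0.139 + 1670×0.166 = 423.17 kg/min.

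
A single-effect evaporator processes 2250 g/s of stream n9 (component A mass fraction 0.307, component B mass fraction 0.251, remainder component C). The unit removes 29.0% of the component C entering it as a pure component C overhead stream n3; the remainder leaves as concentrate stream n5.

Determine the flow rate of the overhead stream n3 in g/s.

component C entering = 2250×0.442 = 994.5 g/s; overhead removed = 0.290×994.5 = 288.4 g/s.

288.4 g/s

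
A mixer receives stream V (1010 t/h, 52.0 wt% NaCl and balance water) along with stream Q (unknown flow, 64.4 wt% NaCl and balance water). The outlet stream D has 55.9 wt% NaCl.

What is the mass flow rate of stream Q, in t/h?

Let Q be the unknown flow. Total out = 1010 + Q.
NaCl balance: 525.2 + 0.644·Q = 0.559·(1010 + Q)
(0.644 − 0.559)·Q = 0.559×1010 − 525.2 = 39.39
Q = 39.39 / 0.085 = 463.41 t/h

463.4 t/h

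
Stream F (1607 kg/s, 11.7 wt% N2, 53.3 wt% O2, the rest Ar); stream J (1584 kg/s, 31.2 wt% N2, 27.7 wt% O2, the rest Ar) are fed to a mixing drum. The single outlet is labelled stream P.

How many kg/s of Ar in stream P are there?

Ar out = Ar in = 1607×0.350 + 1584×0.411 = 1213.5 kg/s.

1213 kg/s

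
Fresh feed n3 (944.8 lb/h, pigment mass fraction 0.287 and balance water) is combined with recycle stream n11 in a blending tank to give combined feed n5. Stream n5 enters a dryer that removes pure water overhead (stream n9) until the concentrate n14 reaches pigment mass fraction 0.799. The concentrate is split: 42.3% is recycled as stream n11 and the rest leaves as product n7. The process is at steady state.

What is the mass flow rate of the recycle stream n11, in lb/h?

Overall pigment balance (none leaves overhead): pigment in fresh feed = pigment in product, i.e. 944.8×0.287 = (1−0.423)·n14·0.799.
n14 = 271.16/(0.799×0.577) = 588.17 lb/h.
Recycle n11 = 0.423×588.17 = 248.79 lb/h.

248.8 lb/h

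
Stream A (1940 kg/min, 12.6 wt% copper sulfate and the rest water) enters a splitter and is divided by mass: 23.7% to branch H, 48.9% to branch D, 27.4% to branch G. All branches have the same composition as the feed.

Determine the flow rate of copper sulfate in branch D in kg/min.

119.5 kg/min

Branch D total = 0.489×1940 = 948.66 kg/min.
copper sulfate in D = 0.126×948.66 = 119.53 kg/min.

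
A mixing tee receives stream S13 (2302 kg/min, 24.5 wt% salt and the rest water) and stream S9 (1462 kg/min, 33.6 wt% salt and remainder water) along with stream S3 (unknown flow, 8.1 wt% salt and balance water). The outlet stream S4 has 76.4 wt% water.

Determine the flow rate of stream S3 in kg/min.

Let S3 be the unknown flow. Total out = 3764 + S3.
water balance: 2708.8 + 0.919·S3 = 0.764·(3764 + S3)
(0.919 − 0.764)·S3 = 0.764×3764 − 2708.8 = 166.92
S3 = 166.92 / 0.155 = 1076.9 kg/min

1077 kg/min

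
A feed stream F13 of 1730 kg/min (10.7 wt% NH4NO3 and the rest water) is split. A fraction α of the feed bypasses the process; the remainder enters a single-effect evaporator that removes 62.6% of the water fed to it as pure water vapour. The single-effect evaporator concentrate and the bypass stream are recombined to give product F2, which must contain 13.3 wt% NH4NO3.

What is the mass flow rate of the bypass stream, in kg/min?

1125 kg/min

All 1730×0.107 = 185.11 kg/min of NH4NO3 reaches F2, so F2 = 185.11/0.133 = 1391.8 kg/min and vapour = 338.2 kg/min.
The evaporator receives (1−α)·1730 of feed at 0.893 water and removes 0.626 of that water:
0.626×0.893×(1−α)×1730 = 338.2
(1−α) = 338.2/967.1 = 0.3497;  α = 0.6503.
Bypass flow = 0.6503×1730 = 1125 kg/min.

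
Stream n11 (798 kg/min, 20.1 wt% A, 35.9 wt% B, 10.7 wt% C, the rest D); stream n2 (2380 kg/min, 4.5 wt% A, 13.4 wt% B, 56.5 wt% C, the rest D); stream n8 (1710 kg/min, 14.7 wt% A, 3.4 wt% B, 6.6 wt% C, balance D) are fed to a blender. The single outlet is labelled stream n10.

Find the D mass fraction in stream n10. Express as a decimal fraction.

0.442

Total flow out = 798 + 2380 + 1710 = 4888 kg/min.
D in = 798×0.333 + 2380×0.256 + 1710×0.753 = 2162.6 kg/min.
D mass fraction in n10 = 2162.6/4888 = 0.442.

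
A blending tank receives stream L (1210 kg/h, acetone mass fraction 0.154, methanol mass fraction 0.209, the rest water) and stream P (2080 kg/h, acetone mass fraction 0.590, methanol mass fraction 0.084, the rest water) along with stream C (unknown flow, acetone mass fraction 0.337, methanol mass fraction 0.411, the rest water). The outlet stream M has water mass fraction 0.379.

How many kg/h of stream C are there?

1590 kg/h

Let C be the unknown flow. Total out = 3290 + C.
water balance: 1448.8 + 0.252·C = 0.379·(3290 + C)
(0.252 − 0.379)·C = 0.379×3290 − 1448.8 = -201.94
C = -201.94 / -0.127 = 1590.1 kg/h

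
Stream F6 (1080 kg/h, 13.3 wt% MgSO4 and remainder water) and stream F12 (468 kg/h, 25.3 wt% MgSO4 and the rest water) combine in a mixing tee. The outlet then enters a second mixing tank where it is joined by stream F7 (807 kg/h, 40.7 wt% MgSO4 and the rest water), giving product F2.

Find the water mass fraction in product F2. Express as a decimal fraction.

0.749

Overall, product flow = 2355 kg/h.
water in = 1080×0.867 + 468×0.747 + 807×0.593 = 1764.5 kg/h.
water fraction in F2 = 0.749.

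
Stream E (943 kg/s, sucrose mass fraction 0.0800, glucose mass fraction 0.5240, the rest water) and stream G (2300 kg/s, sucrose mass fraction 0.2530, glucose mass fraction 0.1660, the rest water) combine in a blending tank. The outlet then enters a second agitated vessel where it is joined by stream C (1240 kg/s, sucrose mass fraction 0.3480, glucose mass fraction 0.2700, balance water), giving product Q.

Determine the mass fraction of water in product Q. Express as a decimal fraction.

0.4870

Overall, product flow = 4483 kg/s.
water in = 943×0.396 + 2300×0.581 + 1240×0.382 = 2183.4 kg/s.
water fraction in Q = 0.4870.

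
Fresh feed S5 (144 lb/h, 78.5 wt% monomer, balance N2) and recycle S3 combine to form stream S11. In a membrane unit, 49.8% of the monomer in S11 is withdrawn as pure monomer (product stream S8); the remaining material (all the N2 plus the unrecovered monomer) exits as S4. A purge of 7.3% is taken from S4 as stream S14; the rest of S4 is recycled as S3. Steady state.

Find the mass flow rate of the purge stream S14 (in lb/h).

38.71 lb/h

N2 enters only via S5 and leaves only via the purge: 144×0.215 = 0.073×(N2 in S4), and the membrane unit passes all N2, so N2 in S11 = N2 in S4 = 424.11 lb/h.
monomer in S11: m_A = 144×0.785 + (1−0.073)·(1−0.498)·m_A, so m_A = 113.04/0.5346 = 211.43 lb/h.
S4 = (1−0.498)×211.43 + 424.11 = 530.25 lb/h.
Purge S14 = 0.073×530.25 = 38.708 lb/h.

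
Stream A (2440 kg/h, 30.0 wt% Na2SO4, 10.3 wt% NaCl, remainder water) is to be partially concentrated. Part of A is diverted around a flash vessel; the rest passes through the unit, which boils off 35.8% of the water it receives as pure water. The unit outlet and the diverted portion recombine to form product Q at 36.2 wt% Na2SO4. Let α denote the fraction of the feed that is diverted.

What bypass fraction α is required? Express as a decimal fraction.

All 2440×0.300 = 732 kg/h of Na2SO4 reaches Q, so Q = 732/0.362 = 2022.1 kg/h and vapour = 417.9 kg/h.
The evaporator receives (1−α)·2440 of feed at 0.597 water and removes 0.358 of that water:
0.358×0.597×(1−α)×2440 = 417.9
(1−α) = 417.9/521.49 = 0.8014;  α = 0.1986.

0.199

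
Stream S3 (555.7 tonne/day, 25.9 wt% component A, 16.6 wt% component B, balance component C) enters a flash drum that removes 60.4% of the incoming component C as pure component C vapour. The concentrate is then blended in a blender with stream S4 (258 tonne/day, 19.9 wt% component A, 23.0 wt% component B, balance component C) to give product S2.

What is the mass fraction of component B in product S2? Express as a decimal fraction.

0.244

Vapour removed = 0.604×0.575×555.7 = 192.99 tonne/day; concentrate = 362.71 tonne/day.
component B reaching the mixer = 92.246 (from concentrate) + 258×0.230 = 151.59 tonne/day.
Product flow = 362.71 + 258 = 620.71 tonne/day; component B fraction = 0.244.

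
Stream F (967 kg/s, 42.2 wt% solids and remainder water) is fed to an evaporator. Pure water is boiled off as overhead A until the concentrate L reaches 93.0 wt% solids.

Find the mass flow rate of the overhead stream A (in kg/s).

528.2 kg/s

solids is conserved: 967×0.422 = 408.07 kg/s all reports to the concentrate.
Concentrate = 408.07/(target fraction) = 438.79 kg/s.
Overhead = 967 − 438.79 = 528.21 kg/s.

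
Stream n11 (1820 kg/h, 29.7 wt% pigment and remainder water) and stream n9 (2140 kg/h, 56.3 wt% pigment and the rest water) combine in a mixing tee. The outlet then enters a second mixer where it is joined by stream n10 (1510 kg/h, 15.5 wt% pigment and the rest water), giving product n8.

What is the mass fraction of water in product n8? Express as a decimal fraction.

Overall, product flow = 5470 kg/h.
water in = 1820×0.703 + 2140×0.437 + 1510×0.845 = 3490.6 kg/h.
water fraction in n8 = 0.638.

0.638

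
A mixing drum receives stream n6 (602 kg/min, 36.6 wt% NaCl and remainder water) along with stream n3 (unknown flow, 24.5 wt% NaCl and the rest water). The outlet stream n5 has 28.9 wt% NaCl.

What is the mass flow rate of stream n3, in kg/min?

1054 kg/min

Let n3 be the unknown flow. Total out = 602 + n3.
NaCl balance: 220.33 + 0.245·n3 = 0.289·(602 + n3)
(0.245 − 0.289)·n3 = 0.289×602 − 220.33 = -46.354
n3 = -46.354 / -0.044 = 1053.5 kg/min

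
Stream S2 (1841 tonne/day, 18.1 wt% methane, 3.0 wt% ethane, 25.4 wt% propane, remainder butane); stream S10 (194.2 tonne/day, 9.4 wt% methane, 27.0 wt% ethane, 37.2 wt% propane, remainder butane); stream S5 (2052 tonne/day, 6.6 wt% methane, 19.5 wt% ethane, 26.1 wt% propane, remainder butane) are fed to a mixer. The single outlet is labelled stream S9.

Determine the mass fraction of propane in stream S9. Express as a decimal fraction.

Total flow out = 1841 + 194.2 + 2052 = 4087.2 tonne/day.
propane in = 1841×0.254 + 194.2×0.372 + 2052×0.261 = 1075.4 tonne/day.
propane mass fraction in S9 = 1075.4/4087.2 = 0.263.

0.263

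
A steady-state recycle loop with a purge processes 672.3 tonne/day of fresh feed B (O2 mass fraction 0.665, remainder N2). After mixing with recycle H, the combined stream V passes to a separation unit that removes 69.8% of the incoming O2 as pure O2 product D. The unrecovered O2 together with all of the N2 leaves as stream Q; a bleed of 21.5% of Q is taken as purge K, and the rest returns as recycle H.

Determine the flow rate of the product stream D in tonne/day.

O2 in V: m_A = 672.3×0.665 + (1−0.215)·(1−0.698)·m_A, so m_A = 447.08/0.7629 = 586 tonne/day.
Product D = 0.698×586 = 409.03 tonne/day.

409 tonne/day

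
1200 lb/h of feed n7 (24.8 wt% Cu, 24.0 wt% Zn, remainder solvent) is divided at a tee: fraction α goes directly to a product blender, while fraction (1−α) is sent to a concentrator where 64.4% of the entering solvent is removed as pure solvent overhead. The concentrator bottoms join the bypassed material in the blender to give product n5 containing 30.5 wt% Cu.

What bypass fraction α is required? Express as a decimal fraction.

All 1200×0.248 = 297.6 lb/h of Cu reaches n5, so n5 = 297.6/0.305 = 975.74 lb/h and vapour = 224.26 lb/h.
The evaporator receives (1−α)·1200 of feed at 0.512 solvent and removes 0.644 of that solvent:
0.644×0.512×(1−α)×1200 = 224.26
(1−α) = 224.26/395.67 = 0.5668;  α = 0.4332.

0.433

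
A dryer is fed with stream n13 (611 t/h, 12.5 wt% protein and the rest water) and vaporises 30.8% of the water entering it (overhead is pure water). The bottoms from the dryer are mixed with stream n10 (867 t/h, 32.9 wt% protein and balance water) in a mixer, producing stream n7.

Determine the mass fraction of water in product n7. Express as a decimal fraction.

0.725

Vapour removed = 0.308×0.875×611 = 164.66 t/h; concentrate = 446.34 t/h.
water reaching the mixer = 369.96 (from concentrate) + 867×0.671 = 951.72 t/h.
Product flow = 446.34 + 867 = 1313.3 t/h; water fraction = 0.725.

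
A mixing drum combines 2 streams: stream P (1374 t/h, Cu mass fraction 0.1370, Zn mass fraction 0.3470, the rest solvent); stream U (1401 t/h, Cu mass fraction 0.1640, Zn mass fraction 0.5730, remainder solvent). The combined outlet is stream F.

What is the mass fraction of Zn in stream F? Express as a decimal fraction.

Total flow out = 1374 + 1401 = 2775 t/h.
Zn in = 1374×0.347 + 1401×0.573 = 1279.6 t/h.
Zn mass fraction in F = 1279.6/2775 = 0.4611.

0.4611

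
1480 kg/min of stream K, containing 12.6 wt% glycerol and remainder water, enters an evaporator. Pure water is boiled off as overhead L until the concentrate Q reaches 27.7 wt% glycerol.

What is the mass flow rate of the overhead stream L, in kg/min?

806.8 kg/min

glycerol is conserved: 1480×0.126 = 186.48 kg/min all reports to the concentrate.
Concentrate = 186.48/(target fraction) = 673.21 kg/min.
Overhead = 1480 − 673.21 = 806.79 kg/min.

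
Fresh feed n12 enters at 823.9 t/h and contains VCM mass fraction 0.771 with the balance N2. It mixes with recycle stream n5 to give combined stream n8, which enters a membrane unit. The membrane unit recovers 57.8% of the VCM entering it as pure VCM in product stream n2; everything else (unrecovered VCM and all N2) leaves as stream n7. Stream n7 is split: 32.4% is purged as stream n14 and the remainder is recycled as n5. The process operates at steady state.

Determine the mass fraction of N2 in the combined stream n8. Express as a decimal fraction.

0.396

N2 enters only via n12 and leaves only via the purge: 823.9×0.229 = 0.324×(N2 in n7), and the membrane unit passes all N2, so N2 in n8 = N2 in n7 = 582.32 t/h.
VCM in n8: m_A = 823.9×0.771 + (1−0.324)·(1−0.578)·m_A, so m_A = 635.23/0.7147 = 888.77 t/h.
n8 = 888.77 + 582.32 = 1471.1 t/h.
N2 fraction in n8 = 582.32/1471.1 = 0.396.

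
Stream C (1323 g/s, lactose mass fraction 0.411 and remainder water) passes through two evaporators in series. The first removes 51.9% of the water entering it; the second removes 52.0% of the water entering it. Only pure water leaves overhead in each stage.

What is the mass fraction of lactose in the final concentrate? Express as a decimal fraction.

0.751

water in feed = 1323×0.589 = 779.25 g/s.
After stage 1: water left = (1−0.519)×779.25 = 374.82; stream total = 918.57 g/s.
After stage 2: water left = (1−0.520)×374.82 = 179.91; final concentrate = 723.67 g/s.
lactose fraction = 543.75/723.67 = 0.751.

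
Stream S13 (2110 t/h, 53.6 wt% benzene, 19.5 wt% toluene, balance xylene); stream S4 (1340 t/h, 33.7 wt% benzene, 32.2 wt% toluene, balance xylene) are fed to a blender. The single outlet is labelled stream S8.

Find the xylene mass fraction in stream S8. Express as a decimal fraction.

Total flow out = 2110 + 1340 = 3450 t/h.
xylene in = 2110×0.269 + 1340×0.341 = 1024.5 t/h.
xylene mass fraction in S8 = 1024.5/3450 = 0.297.

0.297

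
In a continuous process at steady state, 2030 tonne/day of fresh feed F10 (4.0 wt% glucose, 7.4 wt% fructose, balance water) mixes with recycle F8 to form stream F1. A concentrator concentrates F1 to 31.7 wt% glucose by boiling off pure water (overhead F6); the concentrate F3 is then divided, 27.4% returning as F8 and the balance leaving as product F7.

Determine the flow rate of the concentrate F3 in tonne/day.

352.8 tonne/day

Overall glucose balance (none leaves overhead): glucose in fresh feed = glucose in product, i.e. 2030×0.040 = (1−0.274)·F3·0.317.
F3 = 81.2/(0.317×0.726) = 352.83 tonne/day.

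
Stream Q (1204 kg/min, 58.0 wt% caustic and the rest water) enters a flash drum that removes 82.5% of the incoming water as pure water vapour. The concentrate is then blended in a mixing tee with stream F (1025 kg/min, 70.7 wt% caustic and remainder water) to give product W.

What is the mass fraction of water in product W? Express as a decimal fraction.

Vapour removed = 0.825×0.420×1204 = 417.19 kg/min; concentrate = 786.81 kg/min.
water reaching the mixer = 88.494 (from concentrate) + 1025×0.293 = 388.82 kg/min.
Product flow = 786.81 + 1025 = 1811.8 kg/min; water fraction = 0.215.

0.215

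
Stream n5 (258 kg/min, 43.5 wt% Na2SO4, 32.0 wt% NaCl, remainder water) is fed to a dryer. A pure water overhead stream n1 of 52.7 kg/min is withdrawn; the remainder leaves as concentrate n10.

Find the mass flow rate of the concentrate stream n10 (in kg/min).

Concentrate = 258 − 52.7 = 205.3 kg/min.

205.3 kg/min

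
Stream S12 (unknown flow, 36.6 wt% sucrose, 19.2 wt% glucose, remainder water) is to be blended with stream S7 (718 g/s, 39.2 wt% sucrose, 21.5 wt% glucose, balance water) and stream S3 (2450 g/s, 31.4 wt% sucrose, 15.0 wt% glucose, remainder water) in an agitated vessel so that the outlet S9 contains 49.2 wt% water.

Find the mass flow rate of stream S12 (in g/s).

734.4 g/s

Let S12 be the unknown flow. Total out = 3168 + S12.
water balance: 1595.4 + 0.442·S12 = 0.492·(3168 + S12)
(0.442 − 0.492)·S12 = 0.492×3168 − 1595.4 = -36.718
S12 = -36.718 / -0.050 = 734.36 g/s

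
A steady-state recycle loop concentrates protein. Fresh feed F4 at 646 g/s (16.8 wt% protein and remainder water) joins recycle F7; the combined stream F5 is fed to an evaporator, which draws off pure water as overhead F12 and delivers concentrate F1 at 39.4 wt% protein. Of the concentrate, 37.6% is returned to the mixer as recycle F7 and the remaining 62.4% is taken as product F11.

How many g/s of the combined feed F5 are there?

812 g/s

Overall protein balance (none leaves overhead): protein in fresh feed = protein in product, i.e. 646×0.168 = (1−0.376)·F1·0.394.
F1 = 108.53/(0.394×0.624) = 441.43 g/s.
Recycle F7 = 0.376×441.43 = 165.98 g/s.
Combined feed F5 = 646 + 165.98 = 811.98 g/s.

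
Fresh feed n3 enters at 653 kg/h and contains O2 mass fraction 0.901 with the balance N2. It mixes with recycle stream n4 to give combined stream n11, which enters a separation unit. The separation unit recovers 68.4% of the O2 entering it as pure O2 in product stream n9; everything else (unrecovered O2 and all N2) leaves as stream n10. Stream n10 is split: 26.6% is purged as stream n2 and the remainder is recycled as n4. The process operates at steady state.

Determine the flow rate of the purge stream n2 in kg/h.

129 kg/h

N2 enters only via n3 and leaves only via the purge: 653×0.099 = 0.266×(N2 in n10), and the separation unit passes all N2, so N2 in n11 = N2 in n10 = 243.03 kg/h.
O2 in n11: m_A = 653×0.901 + (1−0.266)·(1−0.684)·m_A, so m_A = 588.35/0.7681 = 766.03 kg/h.
n10 = (1−0.684)×766.03 + 243.03 = 485.1 kg/h.
Purge n2 = 0.266×485.1 = 129.04 kg/h.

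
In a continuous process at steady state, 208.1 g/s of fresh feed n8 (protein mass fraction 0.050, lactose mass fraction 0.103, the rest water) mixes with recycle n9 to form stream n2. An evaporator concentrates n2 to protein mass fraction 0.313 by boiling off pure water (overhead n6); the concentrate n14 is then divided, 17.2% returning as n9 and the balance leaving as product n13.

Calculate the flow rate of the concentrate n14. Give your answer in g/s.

40.15 g/s

Overall protein balance (none leaves overhead): protein in fresh feed = protein in product, i.e. 208.1×0.050 = (1−0.172)·n14·0.313.
n14 = 10.405/(0.313×0.828) = 40.148 g/s.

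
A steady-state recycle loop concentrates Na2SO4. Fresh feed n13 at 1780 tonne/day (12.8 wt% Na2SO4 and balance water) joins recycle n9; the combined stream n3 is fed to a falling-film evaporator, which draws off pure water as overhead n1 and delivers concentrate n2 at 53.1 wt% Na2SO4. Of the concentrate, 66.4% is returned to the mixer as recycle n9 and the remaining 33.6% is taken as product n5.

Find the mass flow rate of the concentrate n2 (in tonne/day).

1277 tonne/day

Overall Na2SO4 balance (none leaves overhead): Na2SO4 in fresh feed = Na2SO4 in product, i.e. 1780×0.128 = (1−0.664)·n2·0.531.
n2 = 227.84/(0.531×0.336) = 1277 tonne/day.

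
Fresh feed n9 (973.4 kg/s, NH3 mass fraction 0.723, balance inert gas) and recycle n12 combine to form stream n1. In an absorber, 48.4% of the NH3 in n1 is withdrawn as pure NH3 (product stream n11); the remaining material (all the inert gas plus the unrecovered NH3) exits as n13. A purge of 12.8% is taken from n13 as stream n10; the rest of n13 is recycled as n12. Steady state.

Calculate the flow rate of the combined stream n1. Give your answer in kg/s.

inert gas enters only via n9 and leaves only via the purge: 973.4×0.277 = 0.128×(inert gas in n13), and the absorber passes all inert gas, so inert gas in n1 = inert gas in n13 = 2106.5 kg/s.
NH3 in n1: m_A = 973.4×0.723 + (1−0.128)·(1−0.484)·m_A, so m_A = 703.77/0.5500 = 1279.5 kg/s.
n1 = 1279.5 + 2106.5 = 3386 kg/s.

3386 kg/s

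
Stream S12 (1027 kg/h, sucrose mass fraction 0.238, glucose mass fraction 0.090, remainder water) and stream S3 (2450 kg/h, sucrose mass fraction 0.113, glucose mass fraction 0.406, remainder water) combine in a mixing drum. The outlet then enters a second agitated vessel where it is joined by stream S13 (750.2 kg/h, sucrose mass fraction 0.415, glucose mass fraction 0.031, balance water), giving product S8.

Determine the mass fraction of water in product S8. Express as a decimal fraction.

0.540

Overall, product flow = 4227.2 kg/h.
water in = 1027×0.672 + 2450×0.481 + 750.2×0.554 = 2284.2 kg/h.
water fraction in S8 = 0.540.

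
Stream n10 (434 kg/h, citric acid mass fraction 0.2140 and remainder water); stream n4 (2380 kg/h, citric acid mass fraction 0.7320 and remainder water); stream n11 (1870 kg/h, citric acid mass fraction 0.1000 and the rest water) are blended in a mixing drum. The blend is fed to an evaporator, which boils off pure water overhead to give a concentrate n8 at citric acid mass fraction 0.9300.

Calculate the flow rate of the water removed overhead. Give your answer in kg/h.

2510 kg/h

citric acid entering = 434×0.214 + 2380×0.732 + 1870×0.100 = 2022 kg/h.
All citric acid reports to n8, so n8 = 2022/0.930 = 2174.2 kg/h.
Total feed = 4684 kg/h; overhead = 4684 − 2174.2 = 2509.8 kg/h.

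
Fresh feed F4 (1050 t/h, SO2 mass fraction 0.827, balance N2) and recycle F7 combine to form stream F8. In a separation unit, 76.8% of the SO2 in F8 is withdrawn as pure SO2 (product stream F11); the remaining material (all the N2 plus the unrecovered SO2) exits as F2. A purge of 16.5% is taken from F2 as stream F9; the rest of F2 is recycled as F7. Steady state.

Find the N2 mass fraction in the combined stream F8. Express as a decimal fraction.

0.505

N2 enters only via F4 and leaves only via the purge: 1050×0.173 = 0.165×(N2 in F2), and the separation unit passes all N2, so N2 in F8 = N2 in F2 = 1100.9 t/h.
SO2 in F8: m_A = 1050×0.827 + (1−0.165)·(1−0.768)·m_A, so m_A = 868.35/0.8063 = 1077 t/h.
F8 = 1077 + 1100.9 = 2177.9 t/h.
N2 fraction in F8 = 1100.9/2177.9 = 0.505.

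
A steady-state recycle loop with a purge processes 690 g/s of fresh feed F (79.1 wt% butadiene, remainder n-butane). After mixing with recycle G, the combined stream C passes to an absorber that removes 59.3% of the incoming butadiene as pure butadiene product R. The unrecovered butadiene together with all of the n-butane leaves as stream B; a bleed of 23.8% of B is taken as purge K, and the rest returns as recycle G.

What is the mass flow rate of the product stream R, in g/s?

469.2 g/s

butadiene in C: m_A = 690×0.791 + (1−0.238)·(1−0.593)·m_A, so m_A = 545.79/0.6899 = 791.15 g/s.
Product R = 0.593×791.15 = 469.15 g/s.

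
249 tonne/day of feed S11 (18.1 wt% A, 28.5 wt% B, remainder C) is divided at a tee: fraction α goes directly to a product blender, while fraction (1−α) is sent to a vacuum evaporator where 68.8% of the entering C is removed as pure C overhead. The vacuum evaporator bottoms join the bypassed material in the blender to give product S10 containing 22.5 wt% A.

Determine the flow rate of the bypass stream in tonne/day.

All 249×0.181 = 45.069 tonne/day of A reaches S10, so S10 = 45.069/0.225 = 200.31 tonne/day and vapour = 48.693 tonne/day.
The evaporator receives (1−α)·249 of feed at 0.534 C and removes 0.688 of that C:
0.688×0.534×(1−α)×249 = 48.693
(1−α) = 48.693/91.481 = 0.5323;  α = 0.4677.
Bypass flow = 0.4677×249 = 116.46 tonne/day.

116.5 tonne/day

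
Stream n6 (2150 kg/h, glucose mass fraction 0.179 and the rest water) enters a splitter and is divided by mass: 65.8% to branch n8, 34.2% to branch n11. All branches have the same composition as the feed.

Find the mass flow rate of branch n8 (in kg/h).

1415 kg/h

Branch n8 flow = 0.658×2150 = 1414.7 kg/h.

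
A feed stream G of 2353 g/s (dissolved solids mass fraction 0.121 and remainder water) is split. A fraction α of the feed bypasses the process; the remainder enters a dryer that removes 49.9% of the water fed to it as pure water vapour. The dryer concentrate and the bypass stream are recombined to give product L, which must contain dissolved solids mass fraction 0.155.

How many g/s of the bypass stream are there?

1176 g/s

All 2353×0.121 = 284.71 g/s of dissolved solids reaches L, so L = 284.71/0.155 = 1836.9 g/s and vapour = 516.14 g/s.
The evaporator receives (1−α)·2353 of feed at 0.879 water and removes 0.499 of that water:
0.499×0.879×(1−α)×2353 = 516.14
(1−α) = 516.14/1032.1 = 0.5001;  α = 0.4999.
Bypass flow = 0.4999×2353 = 1176.3 g/s.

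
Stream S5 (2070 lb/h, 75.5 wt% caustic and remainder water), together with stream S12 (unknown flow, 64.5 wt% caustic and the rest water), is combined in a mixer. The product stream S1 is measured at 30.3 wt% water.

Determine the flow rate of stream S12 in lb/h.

2309 lb/h

Let S12 be the unknown flow. Total out = 2070 + S12.
water balance: 507.15 + 0.355·S12 = 0.303·(2070 + S12)
(0.355 − 0.303)·S12 = 0.303×2070 − 507.15 = 120.06
S12 = 120.06 / 0.052 = 2308.8 lb/h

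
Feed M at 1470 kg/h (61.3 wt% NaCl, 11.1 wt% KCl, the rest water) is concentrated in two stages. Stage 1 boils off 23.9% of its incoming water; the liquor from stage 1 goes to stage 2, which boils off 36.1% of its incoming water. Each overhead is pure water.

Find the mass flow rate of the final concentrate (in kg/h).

1262 kg/h

water in feed = 1470×0.276 = 405.72 kg/h.
After stage 1: water left = (1−0.239)×405.72 = 308.75; stream total = 1373 kg/h.
After stage 2: water left = (1−0.361)×308.75 = 197.29; final concentrate = 1261.6 kg/h.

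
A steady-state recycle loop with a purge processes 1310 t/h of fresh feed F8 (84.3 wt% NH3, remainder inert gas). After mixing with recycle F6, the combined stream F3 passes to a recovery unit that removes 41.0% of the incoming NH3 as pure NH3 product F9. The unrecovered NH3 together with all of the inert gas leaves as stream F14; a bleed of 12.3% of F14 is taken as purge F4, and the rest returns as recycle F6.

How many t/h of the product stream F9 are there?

NH3 in F3: m_A = 1310×0.843 + (1−0.123)·(1−0.410)·m_A, so m_A = 1104.3/0.4826 = 2288.4 t/h.
Product F9 = 0.410×2288.4 = 938.26 t/h.

938.3 t/h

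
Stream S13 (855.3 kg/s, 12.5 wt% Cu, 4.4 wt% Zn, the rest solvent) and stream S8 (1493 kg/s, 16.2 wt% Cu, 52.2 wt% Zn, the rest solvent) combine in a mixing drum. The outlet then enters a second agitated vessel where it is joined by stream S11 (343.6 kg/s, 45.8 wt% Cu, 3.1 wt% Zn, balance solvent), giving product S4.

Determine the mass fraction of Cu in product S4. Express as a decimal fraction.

0.1880

Overall, product flow = 2691.9 kg/s.
Cu in = 855.3×0.125 + 1493×0.162 + 343.6×0.458 = 506.15 kg/s.
Cu fraction in S4 = 0.1880.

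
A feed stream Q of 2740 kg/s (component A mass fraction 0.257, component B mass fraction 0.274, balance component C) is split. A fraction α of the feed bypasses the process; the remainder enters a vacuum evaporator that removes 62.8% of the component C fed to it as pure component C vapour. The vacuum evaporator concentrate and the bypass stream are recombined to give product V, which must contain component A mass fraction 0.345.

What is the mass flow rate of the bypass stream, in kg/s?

367.1 kg/s

All 2740×0.257 = 704.18 kg/s of component A reaches V, so V = 704.18/0.345 = 2041.1 kg/s and vapour = 698.9 kg/s.
The evaporator receives (1−α)·2740 of feed at 0.469 component C and removes 0.628 of that component C:
0.628×0.469×(1−α)×2740 = 698.9
(1−α) = 698.9/807.02 = 0.8660;  α = 0.1340.
Bypass flow = 0.1340×2740 = 367.09 kg/s.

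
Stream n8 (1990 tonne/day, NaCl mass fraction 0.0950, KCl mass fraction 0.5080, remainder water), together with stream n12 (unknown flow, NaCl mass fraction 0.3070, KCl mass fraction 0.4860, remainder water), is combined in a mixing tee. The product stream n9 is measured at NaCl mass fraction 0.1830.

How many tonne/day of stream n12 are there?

1412 tonne/day

Let n12 be the unknown flow. Total out = 1990 + n12.
NaCl balance: 189.05 + 0.307·n12 = 0.183·(1990 + n12)
(0.307 − 0.183)·n12 = 0.183×1990 − 189.05 = 175.12
n12 = 175.12 / 0.124 = 1412.3 tonne/day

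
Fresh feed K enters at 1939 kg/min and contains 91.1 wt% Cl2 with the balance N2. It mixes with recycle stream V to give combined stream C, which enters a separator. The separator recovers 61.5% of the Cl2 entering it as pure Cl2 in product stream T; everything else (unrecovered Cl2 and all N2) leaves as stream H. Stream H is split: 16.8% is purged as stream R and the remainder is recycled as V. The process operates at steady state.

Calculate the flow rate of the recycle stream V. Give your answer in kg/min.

N2 enters only via K and leaves only via the purge: 1939×0.089 = 0.168×(N2 in H), and the separator passes all N2, so N2 in C = N2 in H = 1027.2 kg/min.
Cl2 in C: m_A = 1939×0.911 + (1−0.168)·(1−0.615)·m_A, so m_A = 1766.4/0.6797 = 2598.9 kg/min.
H = (1−0.615)×2598.9 + 1027.2 = 2027.8 kg/min.
Recycle V = (1−0.168)×2027.8 = 1687.1 kg/min.

1687 kg/min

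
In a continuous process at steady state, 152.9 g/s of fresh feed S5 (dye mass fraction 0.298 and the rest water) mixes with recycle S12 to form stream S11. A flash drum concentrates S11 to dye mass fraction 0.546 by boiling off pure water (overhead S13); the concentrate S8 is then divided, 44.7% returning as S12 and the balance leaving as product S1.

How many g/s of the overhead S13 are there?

69.45 g/s

Overall dye balance (none leaves overhead): dye in fresh feed = dye in product, i.e. 152.9×0.298 = (1−0.447)·S8·0.546.
S8 = 45.564/(0.546×0.553) = 150.91 g/s.
Recycle S12 = 0.447×150.91 = 67.455 g/s.
Combined feed S11 = 152.9 + 67.455 = 220.35 g/s.
Overhead S13 = S11 − S8 = 220.35 − 150.91 = 69.449 g/s.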